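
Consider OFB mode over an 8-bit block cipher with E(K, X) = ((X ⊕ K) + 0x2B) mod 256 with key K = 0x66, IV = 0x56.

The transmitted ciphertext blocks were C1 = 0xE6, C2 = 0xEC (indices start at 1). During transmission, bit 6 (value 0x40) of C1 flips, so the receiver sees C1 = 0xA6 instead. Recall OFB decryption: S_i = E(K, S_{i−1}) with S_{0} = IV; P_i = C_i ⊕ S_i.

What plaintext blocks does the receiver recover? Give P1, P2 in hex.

P1 = 0xFD, P2 = 0x84

Only C1 changed, to 0xA6. In OFB, a change in C_i flips the same bit in P_i only; the keystream is unaffected. Decrypting the received ciphertext:
P1: S = E(K, 0x56) = 0x5B; 0xA6 ⊕ 0x5B = 0xFD.
P2: S = E(K, 0x5B) = 0x68; 0xEC ⊕ 0x68 = 0x84.
Blocks that differ from the original plaintext: P1.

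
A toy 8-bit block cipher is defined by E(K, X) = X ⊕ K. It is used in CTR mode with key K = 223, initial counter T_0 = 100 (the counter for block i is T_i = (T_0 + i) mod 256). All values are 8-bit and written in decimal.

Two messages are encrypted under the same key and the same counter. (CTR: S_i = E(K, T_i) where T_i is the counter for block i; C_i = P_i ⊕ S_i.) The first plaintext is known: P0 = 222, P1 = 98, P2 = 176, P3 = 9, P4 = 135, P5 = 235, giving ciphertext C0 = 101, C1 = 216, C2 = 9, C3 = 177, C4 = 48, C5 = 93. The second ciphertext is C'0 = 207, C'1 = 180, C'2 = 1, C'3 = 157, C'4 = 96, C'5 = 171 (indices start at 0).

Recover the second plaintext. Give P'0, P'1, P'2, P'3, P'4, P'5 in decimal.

P'0 = 116, P'1 = 14, P'2 = 184, P'3 = 37, P'4 = 215, P'5 = 29

In CTR with a reused counter, both messages share the same keystream S_i, so C_i ⊕ C'_i = P_i ⊕ P'_i and thus P'_i = P_i ⊕ C_i ⊕ C'_i.
P'0: 222 ⊕ 101 ⊕ 207 = 116.
P'1: 98 ⊕ 216 ⊕ 180 = 14.
P'2: 176 ⊕ 9 ⊕ 1 = 184.
P'3: 9 ⊕ 177 ⊕ 157 = 37.
P'4: 135 ⊕ 48 ⊕ 96 = 215.
P'5: 235 ⊕ 93 ⊕ 171 = 29.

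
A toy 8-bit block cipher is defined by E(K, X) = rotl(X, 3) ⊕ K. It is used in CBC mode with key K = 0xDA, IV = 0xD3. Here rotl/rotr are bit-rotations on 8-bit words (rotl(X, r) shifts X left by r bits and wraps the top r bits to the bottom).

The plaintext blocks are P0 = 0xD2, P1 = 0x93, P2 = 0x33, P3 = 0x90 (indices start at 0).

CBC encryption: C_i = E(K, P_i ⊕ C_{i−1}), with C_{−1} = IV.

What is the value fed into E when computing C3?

C0: P0 ⊕ 0xD3 = 0x01; E(K, 0x01) = 0xD2.
C1: P1 ⊕ 0xD2 = 0x41; E(K, 0x41) = 0xD0.
C2: P2 ⊕ 0xD0 = 0xE3; E(K, 0xE3) = 0xC5.
C3: P3 ⊕ 0xC5 = 0x55; E(K, 0x55) = 0x70.
So the input to E for block 3 is 0x55.

0x55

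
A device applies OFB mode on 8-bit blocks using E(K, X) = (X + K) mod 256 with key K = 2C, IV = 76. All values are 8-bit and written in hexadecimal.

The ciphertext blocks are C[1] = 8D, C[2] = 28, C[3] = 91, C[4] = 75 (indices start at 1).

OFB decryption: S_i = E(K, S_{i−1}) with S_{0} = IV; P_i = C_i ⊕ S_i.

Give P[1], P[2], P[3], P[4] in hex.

P[1] = 2F, P[2] = E6, P[3] = 6B, P[4] = 53

P[1]: S = E(K, 76) = A2; 8D ⊕ A2 = 2F.
P[2]: S = E(K, A2) = CE; 28 ⊕ CE = E6.
P[3]: S = E(K, CE) = FA; 91 ⊕ FA = 6B.
P[4]: S = E(K, FA) = 26; 75 ⊕ 26 = 53.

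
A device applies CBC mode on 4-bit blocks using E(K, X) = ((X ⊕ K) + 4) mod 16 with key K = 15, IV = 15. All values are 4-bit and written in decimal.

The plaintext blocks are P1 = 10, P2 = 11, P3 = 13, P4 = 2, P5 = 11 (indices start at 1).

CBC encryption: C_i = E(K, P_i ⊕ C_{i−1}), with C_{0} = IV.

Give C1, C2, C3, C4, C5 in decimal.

C1 = 14, C2 = 14, C3 = 0, C4 = 1, C5 = 9

C1: P1 ⊕ 15 = 5; E(K, 5) = 14.
C2: P2 ⊕ 14 = 5; E(K, 5) = 14.
C3: P3 ⊕ 14 = 3; E(K, 3) = 0.
C4: P4 ⊕ 0 = 2; E(K, 2) = 1.
C5: P5 ⊕ 1 = 10; E(K, 10) = 9.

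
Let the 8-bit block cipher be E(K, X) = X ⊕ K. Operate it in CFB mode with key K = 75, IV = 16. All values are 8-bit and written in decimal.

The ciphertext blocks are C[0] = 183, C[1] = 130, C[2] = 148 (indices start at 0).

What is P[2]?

P[2] = 93

CFB decryption: P_i = C_i ⊕ E(K, C_{i−1}), with C_{−1} = IV.
P[2]: E(K, 130) = 201; 148 ⊕ 201 = 93.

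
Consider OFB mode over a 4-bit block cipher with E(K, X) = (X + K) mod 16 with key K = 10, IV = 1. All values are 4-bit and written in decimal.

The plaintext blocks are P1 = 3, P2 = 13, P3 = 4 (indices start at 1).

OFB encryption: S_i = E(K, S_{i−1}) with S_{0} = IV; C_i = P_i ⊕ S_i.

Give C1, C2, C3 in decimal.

C1 = 8, C2 = 8, C3 = 11

C1: S = E(K, 1) = 11; 3 ⊕ 11 = 8.
C2: S = E(K, 11) = 5; 13 ⊕ 5 = 8.
C3: S = E(K, 5) = 15; 4 ⊕ 15 = 11.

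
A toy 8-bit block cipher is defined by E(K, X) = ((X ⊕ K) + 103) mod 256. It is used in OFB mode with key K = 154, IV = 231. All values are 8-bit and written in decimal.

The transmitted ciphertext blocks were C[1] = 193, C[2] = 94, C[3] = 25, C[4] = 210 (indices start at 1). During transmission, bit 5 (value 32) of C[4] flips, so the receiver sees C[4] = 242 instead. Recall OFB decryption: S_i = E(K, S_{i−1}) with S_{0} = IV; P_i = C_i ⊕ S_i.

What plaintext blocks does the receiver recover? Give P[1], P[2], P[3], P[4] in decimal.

P[1] = 37, P[2] = 187, P[3] = 255, P[4] = 17

Only C[4] changed, to 242. In OFB, a change in C_i flips the same bit in P_i only; the keystream is unaffected. Decrypting the received ciphertext:
P[1]: S = E(K, 231) = 228; 193 ⊕ 228 = 37.
P[2]: S = E(K, 228) = 229; 94 ⊕ 229 = 187.
P[3]: S = E(K, 229) = 230; 25 ⊕ 230 = 255.
P[4]: S = E(K, 230) = 227; 242 ⊕ 227 = 17.
Blocks that differ from the original plaintext: P[4].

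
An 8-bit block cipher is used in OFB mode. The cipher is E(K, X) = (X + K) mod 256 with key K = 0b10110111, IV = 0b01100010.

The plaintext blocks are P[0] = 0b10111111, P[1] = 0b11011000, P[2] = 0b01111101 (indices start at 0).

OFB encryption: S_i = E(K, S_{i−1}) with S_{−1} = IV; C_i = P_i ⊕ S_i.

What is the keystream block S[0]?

C[0]: S = E(K, 0b01100010) = 0b00011001; 0b10111111 ⊕ 0b00011001 = 0b10100110.
So S[0] = 0b00011001.

0b00011001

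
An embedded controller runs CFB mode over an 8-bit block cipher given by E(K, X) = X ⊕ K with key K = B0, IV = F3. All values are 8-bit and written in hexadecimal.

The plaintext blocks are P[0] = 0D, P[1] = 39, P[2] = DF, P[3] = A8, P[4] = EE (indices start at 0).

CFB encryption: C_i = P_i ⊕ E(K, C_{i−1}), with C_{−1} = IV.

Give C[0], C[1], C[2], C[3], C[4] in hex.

C[0]: E(K, F3) = 43; 0D ⊕ 43 = 4E.
C[1]: E(K, 4E) = FE; 39 ⊕ FE = C7.
C[2]: E(K, C7) = 77; DF ⊕ 77 = A8.
C[3]: E(K, A8) = 18; A8 ⊕ 18 = B0.
C[4]: E(K, B0) = 00; EE ⊕ 00 = EE.

C[0] = 4E, C[1] = C7, C[2] = A8, C[3] = B0, C[4] = EE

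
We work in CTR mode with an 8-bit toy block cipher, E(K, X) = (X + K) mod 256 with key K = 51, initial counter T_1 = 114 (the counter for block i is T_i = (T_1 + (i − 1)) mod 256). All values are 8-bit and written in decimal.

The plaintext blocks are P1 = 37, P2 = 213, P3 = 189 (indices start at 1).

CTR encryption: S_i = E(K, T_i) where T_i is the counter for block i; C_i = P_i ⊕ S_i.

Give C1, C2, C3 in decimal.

C1: T = 114, S = E(K, T) = 165; 37 ⊕ 165 = 128.
C2: T = 115, S = E(K, T) = 166; 213 ⊕ 166 = 115.
C3: T = 116, S = E(K, T) = 167; 189 ⊕ 167 = 26.

C1 = 128, C2 = 115, C3 = 26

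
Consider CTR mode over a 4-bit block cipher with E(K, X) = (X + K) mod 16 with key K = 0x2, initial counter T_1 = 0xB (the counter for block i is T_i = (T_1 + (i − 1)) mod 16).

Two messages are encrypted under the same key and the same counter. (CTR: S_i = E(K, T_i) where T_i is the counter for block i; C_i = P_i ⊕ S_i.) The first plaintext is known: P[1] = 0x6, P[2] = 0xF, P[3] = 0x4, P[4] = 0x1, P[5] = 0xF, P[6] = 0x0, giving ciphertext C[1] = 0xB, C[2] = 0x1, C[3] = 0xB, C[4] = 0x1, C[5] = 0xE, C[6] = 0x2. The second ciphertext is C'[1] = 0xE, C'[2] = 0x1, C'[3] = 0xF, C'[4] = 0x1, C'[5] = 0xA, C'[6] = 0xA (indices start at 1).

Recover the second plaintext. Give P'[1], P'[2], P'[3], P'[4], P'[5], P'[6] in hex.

P'[1] = 0x3, P'[2] = 0xF, P'[3] = 0x0, P'[4] = 0x1, P'[5] = 0xB, P'[6] = 0x8

In CTR with a reused counter, both messages share the same keystream S_i, so C_i ⊕ C'_i = P_i ⊕ P'_i and thus P'_i = P_i ⊕ C_i ⊕ C'_i.
P'[1]: 0x6 ⊕ 0xB ⊕ 0xE = 0x3.
P'[2]: 0xF ⊕ 0x1 ⊕ 0x1 = 0xF.
P'[3]: 0x4 ⊕ 0xB ⊕ 0xF = 0x0.
P'[4]: 0x1 ⊕ 0x1 ⊕ 0x1 = 0x1.
P'[5]: 0xF ⊕ 0xE ⊕ 0xA = 0xB.
P'[6]: 0x0 ⊕ 0x2 ⊕ 0xA = 0x8.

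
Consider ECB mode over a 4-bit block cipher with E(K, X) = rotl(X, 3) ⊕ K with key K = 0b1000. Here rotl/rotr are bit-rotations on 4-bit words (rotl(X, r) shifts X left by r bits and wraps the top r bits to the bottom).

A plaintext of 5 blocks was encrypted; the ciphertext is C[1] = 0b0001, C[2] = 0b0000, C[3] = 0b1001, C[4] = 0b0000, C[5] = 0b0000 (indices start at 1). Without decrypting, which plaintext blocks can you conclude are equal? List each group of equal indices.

ECB encrypts each block independently with the same key, so equal ciphertext blocks imply equal plaintext blocks.
C[2] = C[4] = C[5] = 0b0000, so P[2] = P[4] = P[5].

P[2] = P[4] = P[5]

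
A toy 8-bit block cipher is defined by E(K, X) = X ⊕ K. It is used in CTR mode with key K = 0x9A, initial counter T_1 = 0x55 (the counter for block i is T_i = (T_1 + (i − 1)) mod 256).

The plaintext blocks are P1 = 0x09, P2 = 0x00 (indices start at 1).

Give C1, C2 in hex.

CTR encryption: S_i = E(K, T_i) where T_i is the counter for block i; C_i = P_i ⊕ S_i.
C1: T = 0x55, S = E(K, T) = 0xCF; 0x09 ⊕ 0xCF = 0xC6.
C2: T = 0x56, S = E(K, T) = 0xCC; 0x00 ⊕ 0xCC = 0xCC.

C1 = 0xC6, C2 = 0xCC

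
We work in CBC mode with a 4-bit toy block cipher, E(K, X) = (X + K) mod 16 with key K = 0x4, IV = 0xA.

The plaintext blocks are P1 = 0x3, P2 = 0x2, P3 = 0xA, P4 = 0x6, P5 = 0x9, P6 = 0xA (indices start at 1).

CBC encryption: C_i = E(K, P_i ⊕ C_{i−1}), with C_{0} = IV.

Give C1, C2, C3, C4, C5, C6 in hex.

C1: P1 ⊕ 0xA = 0x9; E(K, 0x9) = 0xD.
C2: P2 ⊕ 0xD = 0xF; E(K, 0xF) = 0x3.
C3: P3 ⊕ 0x3 = 0x9; E(K, 0x9) = 0xD.
C4: P4 ⊕ 0xD = 0xB; E(K, 0xB) = 0xF.
C5: P5 ⊕ 0xF = 0x6; E(K, 0x6) = 0xA.
C6: P6 ⊕ 0xA = 0x0; E(K, 0x0) = 0x4.

C1 = 0xD, C2 = 0x3, C3 = 0xD, C4 = 0xF, C5 = 0xA, C6 = 0x4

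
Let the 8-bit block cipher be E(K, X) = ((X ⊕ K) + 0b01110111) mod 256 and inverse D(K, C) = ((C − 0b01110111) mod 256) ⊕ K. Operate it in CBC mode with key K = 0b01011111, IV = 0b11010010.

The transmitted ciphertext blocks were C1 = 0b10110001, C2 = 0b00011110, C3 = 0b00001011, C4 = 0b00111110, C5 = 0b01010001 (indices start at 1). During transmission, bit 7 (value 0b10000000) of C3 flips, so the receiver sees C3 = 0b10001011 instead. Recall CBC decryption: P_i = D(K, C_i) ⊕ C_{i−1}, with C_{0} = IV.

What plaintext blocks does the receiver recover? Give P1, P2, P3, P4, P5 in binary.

Only C3 changed, to 0b10001011. In CBC, a change in C_i garbles P_i and flips the same bit in P_{i+1}. Decrypting the received ciphertext:
P1: D(K, 0b10110001) = 0b01100101; 0b01100101 ⊕ 0b11010010 = 0b10110111.
P2: D(K, 0b00011110) = 0b11111000; 0b11111000 ⊕ 0b10110001 = 0b01001001.
P3: D(K, 0b10001011) = 0b01001011; 0b01001011 ⊕ 0b00011110 = 0b01010101.
P4: D(K, 0b00111110) = 0b10011000; 0b10011000 ⊕ 0b10001011 = 0b00010011.
P5: D(K, 0b01010001) = 0b10000101; 0b10000101 ⊕ 0b00111110 = 0b10111011.
Blocks that differ from the original plaintext: P3, P4.

P1 = 0b10110111, P2 = 0b01001001, P3 = 0b01010101, P4 = 0b00010011, P5 = 0b10111011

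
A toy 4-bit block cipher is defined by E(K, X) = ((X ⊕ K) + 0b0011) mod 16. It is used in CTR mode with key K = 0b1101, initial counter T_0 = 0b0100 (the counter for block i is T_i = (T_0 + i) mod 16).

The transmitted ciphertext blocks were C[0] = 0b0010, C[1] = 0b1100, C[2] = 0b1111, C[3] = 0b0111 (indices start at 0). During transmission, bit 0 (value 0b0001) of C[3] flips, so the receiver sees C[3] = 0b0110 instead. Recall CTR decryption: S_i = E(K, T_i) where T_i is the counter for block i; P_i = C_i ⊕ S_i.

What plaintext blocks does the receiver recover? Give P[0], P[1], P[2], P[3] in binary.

P[0] = 0b1110, P[1] = 0b0111, P[2] = 0b0001, P[3] = 0b1011

Only C[3] changed, to 0b0110. In CTR, a change in C_i flips the same bit in P_i only; the keystream is unaffected. Decrypting the received ciphertext:
P[0]: T = 0b0100, S = E(K, T) = 0b1100; 0b0010 ⊕ 0b1100 = 0b1110.
P[1]: T = 0b0101, S = E(K, T) = 0b1011; 0b1100 ⊕ 0b1011 = 0b0111.
P[2]: T = 0b0110, S = E(K, T) = 0b1110; 0b1111 ⊕ 0b1110 = 0b0001.
P[3]: T = 0b0111, S = E(K, T) = 0b1101; 0b0110 ⊕ 0b1101 = 0b1011.
Blocks that differ from the original plaintext: P[3].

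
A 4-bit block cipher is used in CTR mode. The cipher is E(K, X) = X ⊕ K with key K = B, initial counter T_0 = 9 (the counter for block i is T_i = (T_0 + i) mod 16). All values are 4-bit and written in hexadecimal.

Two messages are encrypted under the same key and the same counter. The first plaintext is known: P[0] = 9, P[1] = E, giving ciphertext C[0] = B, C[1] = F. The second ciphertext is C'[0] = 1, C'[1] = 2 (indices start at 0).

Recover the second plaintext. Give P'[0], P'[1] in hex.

In CTR with a reused counter, both messages share the same keystream S_i, so C_i ⊕ C'_i = P_i ⊕ P'_i and thus P'_i = P_i ⊕ C_i ⊕ C'_i.
P'[0]: 9 ⊕ B ⊕ 1 = 3.
P'[1]: E ⊕ F ⊕ 2 = 3.

P'[0] = 3, P'[1] = 3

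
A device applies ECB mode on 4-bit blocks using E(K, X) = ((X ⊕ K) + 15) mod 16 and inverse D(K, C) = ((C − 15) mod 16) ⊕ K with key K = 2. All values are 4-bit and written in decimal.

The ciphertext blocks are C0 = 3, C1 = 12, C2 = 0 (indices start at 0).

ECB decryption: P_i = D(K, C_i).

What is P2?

P2: D(K, 0) = 3.

P2 = 3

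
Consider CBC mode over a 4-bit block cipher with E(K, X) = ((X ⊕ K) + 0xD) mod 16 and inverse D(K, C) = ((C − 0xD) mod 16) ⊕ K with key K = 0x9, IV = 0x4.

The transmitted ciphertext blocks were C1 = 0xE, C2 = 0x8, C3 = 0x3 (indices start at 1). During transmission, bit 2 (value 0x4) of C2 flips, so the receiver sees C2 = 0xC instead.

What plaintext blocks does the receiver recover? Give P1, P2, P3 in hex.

CBC decryption: P_i = D(K, C_i) ⊕ C_{i−1}, with C_{0} = IV.
Only C2 changed, to 0xC. In CBC, a change in C_i garbles P_i and flips the same bit in P_{i+1}. Decrypting the received ciphertext:
P1: D(K, 0xE) = 0x8; 0x8 ⊕ 0x4 = 0xC.
P2: D(K, 0xC) = 0x6; 0x6 ⊕ 0xE = 0x8.
P3: D(K, 0x3) = 0xF; 0xF ⊕ 0xC = 0x3.
Blocks that differ from the original plaintext: P2, P3.

P1 = 0xC, P2 = 0x8, P3 = 0x3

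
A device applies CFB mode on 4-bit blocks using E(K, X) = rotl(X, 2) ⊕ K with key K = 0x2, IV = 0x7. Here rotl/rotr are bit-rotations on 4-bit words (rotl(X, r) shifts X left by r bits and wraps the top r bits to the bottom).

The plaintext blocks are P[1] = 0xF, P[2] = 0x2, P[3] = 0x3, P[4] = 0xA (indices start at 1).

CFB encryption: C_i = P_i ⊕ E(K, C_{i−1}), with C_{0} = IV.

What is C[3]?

C[1]: E(K, 0x7) = 0xF; 0xF ⊕ 0xF = 0x0.
C[2]: E(K, 0x0) = 0x2; 0x2 ⊕ 0x2 = 0x0.
C[3]: E(K, 0x0) = 0x2; 0x3 ⊕ 0x2 = 0x1.

C[3] = 0x1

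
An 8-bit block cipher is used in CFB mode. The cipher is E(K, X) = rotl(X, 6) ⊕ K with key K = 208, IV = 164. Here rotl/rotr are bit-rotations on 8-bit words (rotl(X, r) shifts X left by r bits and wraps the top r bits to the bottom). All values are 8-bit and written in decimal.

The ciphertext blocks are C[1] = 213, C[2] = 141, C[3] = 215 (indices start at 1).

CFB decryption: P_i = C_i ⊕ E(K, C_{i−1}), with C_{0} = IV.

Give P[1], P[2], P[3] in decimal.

P[1]: E(K, 164) = 249; 213 ⊕ 249 = 44.
P[2]: E(K, 213) = 165; 141 ⊕ 165 = 40.
P[3]: E(K, 141) = 179; 215 ⊕ 179 = 100.

P[1] = 44, P[2] = 40, P[3] = 100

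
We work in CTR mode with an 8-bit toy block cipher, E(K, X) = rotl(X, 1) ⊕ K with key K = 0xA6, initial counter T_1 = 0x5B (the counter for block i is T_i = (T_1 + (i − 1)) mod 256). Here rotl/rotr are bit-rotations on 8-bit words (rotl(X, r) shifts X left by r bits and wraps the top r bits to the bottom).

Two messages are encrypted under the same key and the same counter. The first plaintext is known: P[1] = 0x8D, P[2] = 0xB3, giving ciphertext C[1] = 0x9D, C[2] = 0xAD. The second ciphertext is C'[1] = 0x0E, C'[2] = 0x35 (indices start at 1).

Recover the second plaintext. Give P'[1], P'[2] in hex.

P'[1] = 0x1E, P'[2] = 0x2B

In CTR with a reused counter, both messages share the same keystream S_i, so C_i ⊕ C'_i = P_i ⊕ P'_i and thus P'_i = P_i ⊕ C_i ⊕ C'_i.
P'[1]: 0x8D ⊕ 0x9D ⊕ 0x0E = 0x1E.
P'[2]: 0xB3 ⊕ 0xAD ⊕ 0x35 = 0x2B.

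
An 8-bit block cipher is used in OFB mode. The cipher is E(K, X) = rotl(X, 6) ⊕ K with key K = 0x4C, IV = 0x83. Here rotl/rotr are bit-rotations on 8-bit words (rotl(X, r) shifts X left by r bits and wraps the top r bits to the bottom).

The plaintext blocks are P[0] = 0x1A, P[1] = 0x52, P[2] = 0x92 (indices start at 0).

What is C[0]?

OFB encryption: S_i = E(K, S_{i−1}) with S_{−1} = IV; C_i = P_i ⊕ S_i.
C[0]: S = E(K, 0x83) = 0xAC; 0x1A ⊕ 0xAC = 0xB6.

C[0] = 0xB6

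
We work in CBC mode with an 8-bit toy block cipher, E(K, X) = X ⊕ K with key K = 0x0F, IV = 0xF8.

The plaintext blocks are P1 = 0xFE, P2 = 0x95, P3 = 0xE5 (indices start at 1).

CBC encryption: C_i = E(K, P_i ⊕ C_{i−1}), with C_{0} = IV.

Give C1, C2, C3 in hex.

C1: P1 ⊕ 0xF8 = 0x06; E(K, 0x06) = 0x09.
C2: P2 ⊕ 0x09 = 0x9C; E(K, 0x9C) = 0x93.
C3: P3 ⊕ 0x93 = 0x76; E(K, 0x76) = 0x79.

C1 = 0x09, C2 = 0x93, C3 = 0x79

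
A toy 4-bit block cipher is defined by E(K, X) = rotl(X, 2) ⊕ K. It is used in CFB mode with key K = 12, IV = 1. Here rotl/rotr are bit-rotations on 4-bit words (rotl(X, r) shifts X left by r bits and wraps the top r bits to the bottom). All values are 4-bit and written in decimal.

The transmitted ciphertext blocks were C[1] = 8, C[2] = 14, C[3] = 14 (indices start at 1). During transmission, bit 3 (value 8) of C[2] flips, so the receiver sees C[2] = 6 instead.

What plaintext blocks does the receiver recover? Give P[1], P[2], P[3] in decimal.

P[1] = 0, P[2] = 8, P[3] = 11

CFB decryption: P_i = C_i ⊕ E(K, C_{i−1}), with C_{0} = IV.
Only C[2] changed, to 6. In CFB, a change in C_i flips the same bit in P_i and garbles P_{i+1}. Decrypting the received ciphertext:
P[1]: E(K, 1) = 8; 8 ⊕ 8 = 0.
P[2]: E(K, 8) = 14; 6 ⊕ 14 = 8.
P[3]: E(K, 6) = 5; 14 ⊕ 5 = 11.
Blocks that differ from the original plaintext: P[2], P[3].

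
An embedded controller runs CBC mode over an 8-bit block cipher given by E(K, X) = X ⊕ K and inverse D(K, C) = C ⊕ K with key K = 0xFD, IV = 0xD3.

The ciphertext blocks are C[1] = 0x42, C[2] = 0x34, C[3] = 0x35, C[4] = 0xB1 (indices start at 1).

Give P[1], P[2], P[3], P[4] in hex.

CBC decryption: P_i = D(K, C_i) ⊕ C_{i−1}, with C_{0} = IV.
P[1]: D(K, 0x42) = 0xBF; 0xBF ⊕ 0xD3 = 0x6C.
P[2]: D(K, 0x34) = 0xC9; 0xC9 ⊕ 0x42 = 0x8B.
P[3]: D(K, 0x35) = 0xC8; 0xC8 ⊕ 0x34 = 0xFC.
P[4]: D(K, 0xB1) = 0x4C; 0x4C ⊕ 0x35 = 0x79.

P[1] = 0x6C, P[2] = 0x8B, P[3] = 0xFC, P[4] = 0x79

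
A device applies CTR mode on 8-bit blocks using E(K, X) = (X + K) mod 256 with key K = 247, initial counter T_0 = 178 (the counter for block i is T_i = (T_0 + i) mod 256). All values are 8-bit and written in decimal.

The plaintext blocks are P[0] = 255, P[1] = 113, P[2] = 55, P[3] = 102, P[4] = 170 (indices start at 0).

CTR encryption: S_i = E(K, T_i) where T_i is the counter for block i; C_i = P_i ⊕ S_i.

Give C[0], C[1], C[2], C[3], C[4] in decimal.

C[0]: T = 178, S = E(K, T) = 169; 255 ⊕ 169 = 86.
C[1]: T = 179, S = E(K, T) = 170; 113 ⊕ 170 = 219.
C[2]: T = 180, S = E(K, T) = 171; 55 ⊕ 171 = 156.
C[3]: T = 181, S = E(K, T) = 172; 102 ⊕ 172 = 202.
C[4]: T = 182, S = E(K, T) = 173; 170 ⊕ 173 = 7.

C[0] = 86, C[1] = 219, C[2] = 156, C[3] = 202, C[4] = 7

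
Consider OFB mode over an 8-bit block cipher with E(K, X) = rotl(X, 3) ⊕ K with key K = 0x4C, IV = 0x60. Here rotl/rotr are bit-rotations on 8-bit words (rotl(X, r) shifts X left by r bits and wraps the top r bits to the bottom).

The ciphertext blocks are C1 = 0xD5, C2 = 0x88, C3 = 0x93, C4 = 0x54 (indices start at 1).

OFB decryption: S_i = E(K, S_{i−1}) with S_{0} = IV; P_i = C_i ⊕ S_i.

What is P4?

P1: S = E(K, 0x60) = 0x4F; 0xD5 ⊕ 0x4F = 0x9A.
P2: S = E(K, 0x4F) = 0x36; 0x88 ⊕ 0x36 = 0xBE.
P3: S = E(K, 0x36) = 0xFD; 0x93 ⊕ 0xFD = 0x6E.
P4: S = E(K, 0xFD) = 0xA3; 0x54 ⊕ 0xA3 = 0xF7.

P4 = 0xF7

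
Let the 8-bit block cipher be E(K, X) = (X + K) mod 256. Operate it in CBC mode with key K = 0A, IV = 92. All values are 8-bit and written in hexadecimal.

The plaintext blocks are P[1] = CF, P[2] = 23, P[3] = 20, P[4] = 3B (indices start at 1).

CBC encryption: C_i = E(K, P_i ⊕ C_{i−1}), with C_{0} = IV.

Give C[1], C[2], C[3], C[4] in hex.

C[1]: P[1] ⊕ 92 = 5D; E(K, 5D) = 67.
C[2]: P[2] ⊕ 67 = 44; E(K, 44) = 4E.
C[3]: P[3] ⊕ 4E = 6E; E(K, 6E) = 78.
C[4]: P[4] ⊕ 78 = 43; E(K, 43) = 4D.

C[1] = 67, C[2] = 4E, C[3] = 78, C[4] = 4D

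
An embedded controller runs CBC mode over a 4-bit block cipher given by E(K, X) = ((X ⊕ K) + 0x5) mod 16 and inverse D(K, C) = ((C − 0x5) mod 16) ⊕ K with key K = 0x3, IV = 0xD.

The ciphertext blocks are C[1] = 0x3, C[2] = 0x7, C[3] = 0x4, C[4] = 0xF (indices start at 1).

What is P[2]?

P[2] = 0x2

CBC decryption: P_i = D(K, C_i) ⊕ C_{i−1}, with C_{0} = IV.
P[2]: D(K, 0x7) = 0x1; 0x1 ⊕ 0x3 = 0x2.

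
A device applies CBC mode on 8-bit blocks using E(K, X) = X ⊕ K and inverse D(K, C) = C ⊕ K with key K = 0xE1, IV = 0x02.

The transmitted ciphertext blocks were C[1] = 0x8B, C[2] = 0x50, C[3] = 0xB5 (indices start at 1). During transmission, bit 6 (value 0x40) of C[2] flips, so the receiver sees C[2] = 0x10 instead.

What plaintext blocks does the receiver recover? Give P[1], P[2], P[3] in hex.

CBC decryption: P_i = D(K, C_i) ⊕ C_{i−1}, with C_{0} = IV.
Only C[2] changed, to 0x10. In CBC, a change in C_i garbles P_i and flips the same bit in P_{i+1}. Decrypting the received ciphertext:
P[1]: D(K, 0x8B) = 0x6A; 0x6A ⊕ 0x02 = 0x68.
P[2]: D(K, 0x10) = 0xF1; 0xF1 ⊕ 0x8B = 0x7A.
P[3]: D(K, 0xB5) = 0x54; 0x54 ⊕ 0x10 = 0x44.
Blocks that differ from the original plaintext: P[2], P[3].

P[1] = 0x68, P[2] = 0x7A, P[3] = 0x44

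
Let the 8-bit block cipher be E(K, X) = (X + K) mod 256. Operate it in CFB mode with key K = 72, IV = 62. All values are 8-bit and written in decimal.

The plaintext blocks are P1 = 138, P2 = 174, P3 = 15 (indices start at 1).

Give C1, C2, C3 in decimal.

CFB encryption: C_i = P_i ⊕ E(K, C_{i−1}), with C_{0} = IV.
C1: E(K, 62) = 134; 138 ⊕ 134 = 12.
C2: E(K, 12) = 84; 174 ⊕ 84 = 250.
C3: E(K, 250) = 66; 15 ⊕ 66 = 77.

C1 = 12, C2 = 250, C3 = 77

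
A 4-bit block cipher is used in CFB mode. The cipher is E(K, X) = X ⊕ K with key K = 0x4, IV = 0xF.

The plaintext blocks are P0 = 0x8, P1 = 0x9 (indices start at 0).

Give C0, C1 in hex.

C0 = 0x3, C1 = 0xE

CFB encryption: C_i = P_i ⊕ E(K, C_{i−1}), with C_{−1} = IV.
C0: E(K, 0xF) = 0xB; 0x8 ⊕ 0xB = 0x3.
C1: E(K, 0x3) = 0x7; 0x9 ⊕ 0x7 = 0xE.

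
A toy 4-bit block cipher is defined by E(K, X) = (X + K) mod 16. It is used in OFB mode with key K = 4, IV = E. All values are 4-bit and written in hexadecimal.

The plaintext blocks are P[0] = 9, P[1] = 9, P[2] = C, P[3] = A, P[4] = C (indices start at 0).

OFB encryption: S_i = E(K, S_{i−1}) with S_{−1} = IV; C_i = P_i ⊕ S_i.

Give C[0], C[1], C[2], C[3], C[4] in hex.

C[0]: S = E(K, E) = 2; 9 ⊕ 2 = B.
C[1]: S = E(K, 2) = 6; 9 ⊕ 6 = F.
C[2]: S = E(K, 6) = A; C ⊕ A = 6.
C[3]: S = E(K, A) = E; A ⊕ E = 4.
C[4]: S = E(K, E) = 2; C ⊕ 2 = E.

C[0] = B, C[1] = F, C[2] = 6, C[3] = 4, C[4] = E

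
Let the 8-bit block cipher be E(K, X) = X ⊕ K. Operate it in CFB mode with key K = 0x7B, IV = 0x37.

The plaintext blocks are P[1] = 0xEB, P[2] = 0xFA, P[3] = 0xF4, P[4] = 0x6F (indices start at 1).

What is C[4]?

CFB encryption: C_i = P_i ⊕ E(K, C_{i−1}), with C_{0} = IV.
C[1]: E(K, 0x37) = 0x4C; 0xEB ⊕ 0x4C = 0xA7.
C[2]: E(K, 0xA7) = 0xDC; 0xFA ⊕ 0xDC = 0x26.
C[3]: E(K, 0x26) = 0x5D; 0xF4 ⊕ 0x5D = 0xA9.
C[4]: E(K, 0xA9) = 0xD2; 0x6F ⊕ 0xD2 = 0xBD.

C[4] = 0xBD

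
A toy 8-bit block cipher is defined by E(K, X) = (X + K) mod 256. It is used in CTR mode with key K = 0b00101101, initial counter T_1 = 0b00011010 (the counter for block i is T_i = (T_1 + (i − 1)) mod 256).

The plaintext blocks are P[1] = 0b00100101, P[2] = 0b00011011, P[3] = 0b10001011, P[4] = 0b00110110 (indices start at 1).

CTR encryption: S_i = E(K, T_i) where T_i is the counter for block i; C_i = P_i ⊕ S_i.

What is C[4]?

C[4] = 0b01111100

C[1]: T = 0b00011010, S = E(K, T) = 0b01000111; 0b00100101 ⊕ 0b01000111 = 0b01100010.
C[2]: T = 0b00011011, S = E(K, T) = 0b01001000; 0b00011011 ⊕ 0b01001000 = 0b01010011.
C[3]: T = 0b00011100, S = E(K, T) = 0b01001001; 0b10001011 ⊕ 0b01001001 = 0b11000010.
C[4]: T = 0b00011101, S = E(K, T) = 0b01001010; 0b00110110 ⊕ 0b01001010 = 0b01111100.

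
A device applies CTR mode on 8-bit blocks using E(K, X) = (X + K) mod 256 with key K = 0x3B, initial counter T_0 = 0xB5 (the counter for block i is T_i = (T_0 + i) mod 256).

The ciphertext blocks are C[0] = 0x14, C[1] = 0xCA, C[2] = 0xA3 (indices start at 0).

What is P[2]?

P[2] = 0x51

CTR decryption: S_i = E(K, T_i) where T_i is the counter for block i; P_i = C_i ⊕ S_i.
P[2]: T = 0xB7, S = E(K, T) = 0xF2; 0xA3 ⊕ 0xF2 = 0x51.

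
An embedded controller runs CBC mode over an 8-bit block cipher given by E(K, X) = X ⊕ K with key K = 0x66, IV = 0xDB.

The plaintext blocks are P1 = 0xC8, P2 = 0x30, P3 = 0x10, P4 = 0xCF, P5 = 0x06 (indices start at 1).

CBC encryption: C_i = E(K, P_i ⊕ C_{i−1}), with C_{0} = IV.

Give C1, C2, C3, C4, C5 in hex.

C1 = 0x75, C2 = 0x23, C3 = 0x55, C4 = 0xFC, C5 = 0x9C

C1: P1 ⊕ 0xDB = 0x13; E(K, 0x13) = 0x75.
C2: P2 ⊕ 0x75 = 0x45; E(K, 0x45) = 0x23.
C3: P3 ⊕ 0x23 = 0x33; E(K, 0x33) = 0x55.
C4: P4 ⊕ 0x55 = 0x9A; E(K, 0x9A) = 0xFC.
C5: P5 ⊕ 0xFC = 0xFA; E(K, 0xFA) = 0x9C.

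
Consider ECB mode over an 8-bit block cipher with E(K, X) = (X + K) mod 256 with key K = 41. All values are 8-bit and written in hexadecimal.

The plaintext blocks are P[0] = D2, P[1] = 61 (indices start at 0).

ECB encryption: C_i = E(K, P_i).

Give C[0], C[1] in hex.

C[0] = 13, C[1] = A2

C[0]: E(K, D2) = 13.
C[1]: E(K, 61) = A2.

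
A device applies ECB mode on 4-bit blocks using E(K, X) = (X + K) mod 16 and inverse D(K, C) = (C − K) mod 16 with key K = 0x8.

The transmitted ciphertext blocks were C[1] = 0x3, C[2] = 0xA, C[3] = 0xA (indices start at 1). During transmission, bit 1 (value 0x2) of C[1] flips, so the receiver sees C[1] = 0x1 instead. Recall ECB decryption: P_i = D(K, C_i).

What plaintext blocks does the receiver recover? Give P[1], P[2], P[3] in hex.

Only C[1] changed, to 0x1. In ECB, a change in C_i affects only P_i. Decrypting the received ciphertext:
P[1]: D(K, 0x1) = 0x9.
P[2]: D(K, 0xA) = 0x2.
P[3]: D(K, 0xA) = 0x2.
Blocks that differ from the original plaintext: P[1].

P[1] = 0x9, P[2] = 0x2, P[3] = 0x2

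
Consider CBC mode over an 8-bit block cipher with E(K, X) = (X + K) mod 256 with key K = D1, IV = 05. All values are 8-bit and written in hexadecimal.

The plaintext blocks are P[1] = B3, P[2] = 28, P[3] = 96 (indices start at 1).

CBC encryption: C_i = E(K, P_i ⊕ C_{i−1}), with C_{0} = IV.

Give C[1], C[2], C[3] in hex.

C[1]: P[1] ⊕ 05 = B6; E(K, B6) = 87.
C[2]: P[2] ⊕ 87 = AF; E(K, AF) = 80.
C[3]: P[3] ⊕ 80 = 16; E(K, 16) = E7.

C[1] = 87, C[2] = 80, C[3] = E7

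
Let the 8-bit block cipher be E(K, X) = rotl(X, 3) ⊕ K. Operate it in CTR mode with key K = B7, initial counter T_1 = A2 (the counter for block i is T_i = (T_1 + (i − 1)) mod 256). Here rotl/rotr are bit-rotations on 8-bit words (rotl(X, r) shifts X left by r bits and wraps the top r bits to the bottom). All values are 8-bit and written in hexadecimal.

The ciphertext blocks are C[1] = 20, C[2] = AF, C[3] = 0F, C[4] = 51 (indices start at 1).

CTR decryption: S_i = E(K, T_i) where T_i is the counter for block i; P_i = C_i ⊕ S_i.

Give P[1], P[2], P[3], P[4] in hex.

P[1] = 82, P[2] = 05, P[3] = 9D, P[4] = CB

P[1]: T = A2, S = E(K, T) = A2; 20 ⊕ A2 = 82.
P[2]: T = A3, S = E(K, T) = AA; AF ⊕ AA = 05.
P[3]: T = A4, S = E(K, T) = 92; 0F ⊕ 92 = 9D.
P[4]: T = A5, S = E(K, T) = 9A; 51 ⊕ 9A = CB.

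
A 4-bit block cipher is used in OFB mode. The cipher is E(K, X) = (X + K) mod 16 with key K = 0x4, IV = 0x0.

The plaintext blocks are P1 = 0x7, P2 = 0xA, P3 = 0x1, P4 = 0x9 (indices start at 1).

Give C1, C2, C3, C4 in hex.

C1 = 0x3, C2 = 0x2, C3 = 0xD, C4 = 0x9

OFB encryption: S_i = E(K, S_{i−1}) with S_{0} = IV; C_i = P_i ⊕ S_i.
C1: S = E(K, 0x0) = 0x4; 0x7 ⊕ 0x4 = 0x3.
C2: S = E(K, 0x4) = 0x8; 0xA ⊕ 0x8 = 0x2.
C3: S = E(K, 0x8) = 0xC; 0x1 ⊕ 0xC = 0xD.
C4: S = E(K, 0xC) = 0x0; 0x9 ⊕ 0x0 = 0x9.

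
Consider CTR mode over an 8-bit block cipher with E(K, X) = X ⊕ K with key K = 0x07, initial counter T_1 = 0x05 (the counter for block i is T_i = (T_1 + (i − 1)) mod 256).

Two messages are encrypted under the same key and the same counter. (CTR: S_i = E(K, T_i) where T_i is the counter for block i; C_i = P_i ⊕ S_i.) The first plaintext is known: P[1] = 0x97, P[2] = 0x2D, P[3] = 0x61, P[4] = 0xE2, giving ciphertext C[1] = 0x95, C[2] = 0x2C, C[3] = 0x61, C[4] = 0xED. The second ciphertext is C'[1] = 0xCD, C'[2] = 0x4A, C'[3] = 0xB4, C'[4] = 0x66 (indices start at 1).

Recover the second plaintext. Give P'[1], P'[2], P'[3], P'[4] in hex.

P'[1] = 0xCF, P'[2] = 0x4B, P'[3] = 0xB4, P'[4] = 0x69

In CTR with a reused counter, both messages share the same keystream S_i, so C_i ⊕ C'_i = P_i ⊕ P'_i and thus P'_i = P_i ⊕ C_i ⊕ C'_i.
P'[1]: 0x97 ⊕ 0x95 ⊕ 0xCD = 0xCF.
P'[2]: 0x2D ⊕ 0x2C ⊕ 0x4A = 0x4B.
P'[3]: 0x61 ⊕ 0x61 ⊕ 0xB4 = 0xB4.
P'[4]: 0xE2 ⊕ 0xED ⊕ 0x66 = 0x69.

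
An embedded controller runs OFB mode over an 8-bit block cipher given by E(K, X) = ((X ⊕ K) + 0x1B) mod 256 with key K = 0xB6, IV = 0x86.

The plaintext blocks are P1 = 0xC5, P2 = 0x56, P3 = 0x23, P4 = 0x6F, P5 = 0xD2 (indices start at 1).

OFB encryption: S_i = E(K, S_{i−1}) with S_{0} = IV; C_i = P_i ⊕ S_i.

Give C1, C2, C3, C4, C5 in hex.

C1: S = E(K, 0x86) = 0x4B; 0xC5 ⊕ 0x4B = 0x8E.
C2: S = E(K, 0x4B) = 0x18; 0x56 ⊕ 0x18 = 0x4E.
C3: S = E(K, 0x18) = 0xC9; 0x23 ⊕ 0xC9 = 0xEA.
C4: S = E(K, 0xC9) = 0x9A; 0x6F ⊕ 0x9A = 0xF5.
C5: S = E(K, 0x9A) = 0x47; 0xD2 ⊕ 0x47 = 0x95.

C1 = 0x8E, C2 = 0x4E, C3 = 0xEA, C4 = 0xF5, C5 = 0x95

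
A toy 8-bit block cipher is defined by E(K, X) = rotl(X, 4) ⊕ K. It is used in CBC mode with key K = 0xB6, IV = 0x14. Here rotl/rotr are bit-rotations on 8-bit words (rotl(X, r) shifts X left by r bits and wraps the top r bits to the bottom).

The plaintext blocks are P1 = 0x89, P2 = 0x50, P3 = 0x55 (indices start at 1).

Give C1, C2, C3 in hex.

C1 = 0x6F, C2 = 0x45, C3 = 0xB7

CBC encryption: C_i = E(K, P_i ⊕ C_{i−1}), with C_{0} = IV.
C1: P1 ⊕ 0x14 = 0x9D; E(K, 0x9D) = 0x6F.
C2: P2 ⊕ 0x6F = 0x3F; E(K, 0x3F) = 0x45.
C3: P3 ⊕ 0x45 = 0x10; E(K, 0x10) = 0xB7.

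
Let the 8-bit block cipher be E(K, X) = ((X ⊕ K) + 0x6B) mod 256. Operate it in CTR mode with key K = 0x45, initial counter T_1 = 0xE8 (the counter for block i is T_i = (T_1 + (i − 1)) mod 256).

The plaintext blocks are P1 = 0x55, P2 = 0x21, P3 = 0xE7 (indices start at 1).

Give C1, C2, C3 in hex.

CTR encryption: S_i = E(K, T_i) where T_i is the counter for block i; C_i = P_i ⊕ S_i.
C1: T = 0xE8, S = E(K, T) = 0x18; 0x55 ⊕ 0x18 = 0x4D.
C2: T = 0xE9, S = E(K, T) = 0x17; 0x21 ⊕ 0x17 = 0x36.
C3: T = 0xEA, S = E(K, T) = 0x1A; 0xE7 ⊕ 0x1A = 0xFD.

C1 = 0x4D, C2 = 0x36, C3 = 0xFD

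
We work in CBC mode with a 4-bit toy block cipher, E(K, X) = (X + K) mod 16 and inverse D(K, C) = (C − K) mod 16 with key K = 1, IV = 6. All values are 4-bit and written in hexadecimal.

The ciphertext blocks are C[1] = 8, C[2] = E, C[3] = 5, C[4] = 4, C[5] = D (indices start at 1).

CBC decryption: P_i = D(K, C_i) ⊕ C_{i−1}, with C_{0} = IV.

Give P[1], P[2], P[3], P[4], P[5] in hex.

P[1] = 1, P[2] = 5, P[3] = A, P[4] = 6, P[5] = 8

P[1]: D(K, 8) = 7; 7 ⊕ 6 = 1.
P[2]: D(K, E) = D; D ⊕ 8 = 5.
P[3]: D(K, 5) = 4; 4 ⊕ E = A.
P[4]: D(K, 4) = 3; 3 ⊕ 5 = 6.
P[5]: D(K, D) = C; C ⊕ 4 = 8.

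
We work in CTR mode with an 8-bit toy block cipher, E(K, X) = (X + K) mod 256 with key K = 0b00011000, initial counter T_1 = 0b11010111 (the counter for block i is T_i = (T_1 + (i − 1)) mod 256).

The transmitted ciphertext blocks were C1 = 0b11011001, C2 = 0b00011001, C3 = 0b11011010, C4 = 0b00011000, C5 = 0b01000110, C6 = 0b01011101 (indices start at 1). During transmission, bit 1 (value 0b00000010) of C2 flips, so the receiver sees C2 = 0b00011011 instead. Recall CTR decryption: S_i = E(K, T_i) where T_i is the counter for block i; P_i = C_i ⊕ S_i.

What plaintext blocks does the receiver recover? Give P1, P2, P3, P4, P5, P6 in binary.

Only C2 changed, to 0b00011011. In CTR, a change in C_i flips the same bit in P_i only; the keystream is unaffected. Decrypting the received ciphertext:
P1: T = 0b11010111, S = E(K, T) = 0b11101111; 0b11011001 ⊕ 0b11101111 = 0b00110110.
P2: T = 0b11011000, S = E(K, T) = 0b11110000; 0b00011011 ⊕ 0b11110000 = 0b11101011.
P3: T = 0b11011001, S = E(K, T) = 0b11110001; 0b11011010 ⊕ 0b11110001 = 0b00101011.
P4: T = 0b11011010, S = E(K, T) = 0b11110010; 0b00011000 ⊕ 0b11110010 = 0b11101010.
P5: T = 0b11011011, S = E(K, T) = 0b11110011; 0b01000110 ⊕ 0b11110011 = 0b10110101.
P6: T = 0b11011100, S = E(K, T) = 0b11110100; 0b01011101 ⊕ 0b11110100 = 0b10101001.
Blocks that differ from the original plaintext: P2.

P1 = 0b00110110, P2 = 0b11101011, P3 = 0b00101011, P4 = 0b11101010, P5 = 0b10110101, P6 = 0b10101001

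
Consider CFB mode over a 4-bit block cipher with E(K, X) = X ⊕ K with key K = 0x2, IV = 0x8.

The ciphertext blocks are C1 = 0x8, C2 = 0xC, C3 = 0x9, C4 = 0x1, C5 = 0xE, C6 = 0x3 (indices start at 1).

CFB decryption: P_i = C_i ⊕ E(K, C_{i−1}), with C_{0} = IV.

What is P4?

P4: E(K, 0x9) = 0xB; 0x1 ⊕ 0xB = 0xA.

P4 = 0xA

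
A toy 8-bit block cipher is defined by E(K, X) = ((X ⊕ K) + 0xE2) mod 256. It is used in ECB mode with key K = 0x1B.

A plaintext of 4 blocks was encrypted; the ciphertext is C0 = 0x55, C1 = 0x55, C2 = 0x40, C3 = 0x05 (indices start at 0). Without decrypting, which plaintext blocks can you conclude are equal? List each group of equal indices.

P0 = P1

ECB encrypts each block independently with the same key, so equal ciphertext blocks imply equal plaintext blocks.
C0 = C1 = 0x55, so P0 = P1.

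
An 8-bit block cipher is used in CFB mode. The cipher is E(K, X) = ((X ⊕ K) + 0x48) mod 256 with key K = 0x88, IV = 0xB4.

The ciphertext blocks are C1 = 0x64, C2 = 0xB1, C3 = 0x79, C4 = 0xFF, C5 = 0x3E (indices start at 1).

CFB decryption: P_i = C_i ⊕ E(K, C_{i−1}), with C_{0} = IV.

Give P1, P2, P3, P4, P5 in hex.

P1: E(K, 0xB4) = 0x84; 0x64 ⊕ 0x84 = 0xE0.
P2: E(K, 0x64) = 0x34; 0xB1 ⊕ 0x34 = 0x85.
P3: E(K, 0xB1) = 0x81; 0x79 ⊕ 0x81 = 0xF8.
P4: E(K, 0x79) = 0x39; 0xFF ⊕ 0x39 = 0xC6.
P5: E(K, 0xFF) = 0xBF; 0x3E ⊕ 0xBF = 0x81.

P1 = 0xE0, P2 = 0x85, P3 = 0xF8, P4 = 0xC6, P5 = 0x81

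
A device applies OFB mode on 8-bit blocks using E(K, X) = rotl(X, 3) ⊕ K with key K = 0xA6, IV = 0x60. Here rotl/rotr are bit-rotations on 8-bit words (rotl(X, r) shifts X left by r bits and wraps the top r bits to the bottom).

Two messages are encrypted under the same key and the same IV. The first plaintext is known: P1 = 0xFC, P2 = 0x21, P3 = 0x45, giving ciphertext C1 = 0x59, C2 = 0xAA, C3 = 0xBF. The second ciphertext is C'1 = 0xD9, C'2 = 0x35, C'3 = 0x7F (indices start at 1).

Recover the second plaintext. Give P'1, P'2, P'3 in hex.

P'1 = 0x7C, P'2 = 0xBE, P'3 = 0x85

In OFB with a reused IV, both messages share the same keystream S_i, so C_i ⊕ C'_i = P_i ⊕ P'_i and thus P'_i = P_i ⊕ C_i ⊕ C'_i.
P'1: 0xFC ⊕ 0x59 ⊕ 0xD9 = 0x7C.
P'2: 0x21 ⊕ 0xAA ⊕ 0x35 = 0xBE.
P'3: 0x45 ⊕ 0xBF ⊕ 0x7F = 0x85.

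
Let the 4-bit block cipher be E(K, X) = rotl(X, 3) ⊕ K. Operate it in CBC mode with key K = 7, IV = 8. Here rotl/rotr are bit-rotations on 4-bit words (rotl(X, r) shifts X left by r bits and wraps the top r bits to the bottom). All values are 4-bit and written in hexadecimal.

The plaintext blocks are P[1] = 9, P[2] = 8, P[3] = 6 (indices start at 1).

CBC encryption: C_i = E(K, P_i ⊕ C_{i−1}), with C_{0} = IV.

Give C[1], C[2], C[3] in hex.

C[1]: P[1] ⊕ 8 = 1; E(K, 1) = F.
C[2]: P[2] ⊕ F = 7; E(K, 7) = C.
C[3]: P[3] ⊕ C = A; E(K, A) = 2.

C[1] = F, C[2] = C, C[3] = 2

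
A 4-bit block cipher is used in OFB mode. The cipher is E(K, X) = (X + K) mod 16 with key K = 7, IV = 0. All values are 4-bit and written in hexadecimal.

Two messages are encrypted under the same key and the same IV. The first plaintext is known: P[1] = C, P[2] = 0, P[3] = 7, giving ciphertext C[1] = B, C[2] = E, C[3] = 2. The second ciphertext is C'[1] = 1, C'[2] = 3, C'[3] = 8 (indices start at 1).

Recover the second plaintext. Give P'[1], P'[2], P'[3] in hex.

In OFB with a reused IV, both messages share the same keystream S_i, so C_i ⊕ C'_i = P_i ⊕ P'_i and thus P'_i = P_i ⊕ C_i ⊕ C'_i.
P'[1]: C ⊕ B ⊕ 1 = 6.
P'[2]: 0 ⊕ E ⊕ 3 = D.
P'[3]: 7 ⊕ 2 ⊕ 8 = D.

P'[1] = 6, P'[2] = D, P'[3] = D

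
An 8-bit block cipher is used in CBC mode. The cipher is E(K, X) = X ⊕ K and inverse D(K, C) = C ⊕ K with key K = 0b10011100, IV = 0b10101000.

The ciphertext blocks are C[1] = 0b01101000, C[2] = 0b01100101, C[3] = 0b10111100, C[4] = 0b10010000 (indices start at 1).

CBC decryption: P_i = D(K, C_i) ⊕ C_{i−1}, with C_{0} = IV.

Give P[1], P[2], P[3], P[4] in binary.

P[1] = 0b01011100, P[2] = 0b10010001, P[3] = 0b01000101, P[4] = 0b10110000

P[1]: D(K, 0b01101000) = 0b11110100; 0b11110100 ⊕ 0b10101000 = 0b01011100.
P[2]: D(K, 0b01100101) = 0b11111001; 0b11111001 ⊕ 0b01101000 = 0b10010001.
P[3]: D(K, 0b10111100) = 0b00100000; 0b00100000 ⊕ 0b01100101 = 0b01000101.
P[4]: D(K, 0b10010000) = 0b00001100; 0b00001100 ⊕ 0b10111100 = 0b10110000.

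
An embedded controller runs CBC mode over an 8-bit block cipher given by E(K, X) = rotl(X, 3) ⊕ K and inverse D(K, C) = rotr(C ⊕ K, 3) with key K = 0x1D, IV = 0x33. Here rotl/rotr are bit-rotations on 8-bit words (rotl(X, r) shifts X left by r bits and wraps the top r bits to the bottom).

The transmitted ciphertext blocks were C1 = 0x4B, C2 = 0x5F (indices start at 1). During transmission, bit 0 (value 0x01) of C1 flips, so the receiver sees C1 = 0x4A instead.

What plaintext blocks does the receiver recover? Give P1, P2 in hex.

CBC decryption: P_i = D(K, C_i) ⊕ C_{i−1}, with C_{0} = IV.
Only C1 changed, to 0x4A. In CBC, a change in C_i garbles P_i and flips the same bit in P_{i+1}. Decrypting the received ciphertext:
P1: D(K, 0x4A) = 0xEA; 0xEA ⊕ 0x33 = 0xD9.
P2: D(K, 0x5F) = 0x48; 0x48 ⊕ 0x4A = 0x02.
Blocks that differ from the original plaintext: P1, P2.

P1 = 0xD9, P2 = 0x02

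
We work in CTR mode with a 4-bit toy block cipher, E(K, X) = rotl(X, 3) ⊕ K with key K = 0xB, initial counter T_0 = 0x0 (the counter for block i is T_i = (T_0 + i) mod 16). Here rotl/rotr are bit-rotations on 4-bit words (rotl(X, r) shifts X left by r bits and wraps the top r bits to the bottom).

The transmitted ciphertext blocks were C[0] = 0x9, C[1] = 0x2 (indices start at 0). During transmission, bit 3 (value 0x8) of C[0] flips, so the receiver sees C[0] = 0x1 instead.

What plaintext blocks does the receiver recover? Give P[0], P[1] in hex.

P[0] = 0xA, P[1] = 0x1

CTR decryption: S_i = E(K, T_i) where T_i is the counter for block i; P_i = C_i ⊕ S_i.
Only C[0] changed, to 0x1. In CTR, a change in C_i flips the same bit in P_i only; the keystream is unaffected. Decrypting the received ciphertext:
P[0]: T = 0x0, S = E(K, T) = 0xB; 0x1 ⊕ 0xB = 0xA.
P[1]: T = 0x1, S = E(K, T) = 0x3; 0x2 ⊕ 0x3 = 0x1.
Blocks that differ from the original plaintext: P[0].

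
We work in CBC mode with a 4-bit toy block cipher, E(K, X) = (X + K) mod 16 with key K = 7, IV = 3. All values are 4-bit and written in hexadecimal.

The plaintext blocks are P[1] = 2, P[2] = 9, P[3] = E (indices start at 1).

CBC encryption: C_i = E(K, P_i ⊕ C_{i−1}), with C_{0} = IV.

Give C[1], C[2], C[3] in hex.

C[1] = 8, C[2] = 8, C[3] = D

C[1]: P[1] ⊕ 3 = 1; E(K, 1) = 8.
C[2]: P[2] ⊕ 8 = 1; E(K, 1) = 8.
C[3]: P[3] ⊕ 8 = 6; E(K, 6) = D.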